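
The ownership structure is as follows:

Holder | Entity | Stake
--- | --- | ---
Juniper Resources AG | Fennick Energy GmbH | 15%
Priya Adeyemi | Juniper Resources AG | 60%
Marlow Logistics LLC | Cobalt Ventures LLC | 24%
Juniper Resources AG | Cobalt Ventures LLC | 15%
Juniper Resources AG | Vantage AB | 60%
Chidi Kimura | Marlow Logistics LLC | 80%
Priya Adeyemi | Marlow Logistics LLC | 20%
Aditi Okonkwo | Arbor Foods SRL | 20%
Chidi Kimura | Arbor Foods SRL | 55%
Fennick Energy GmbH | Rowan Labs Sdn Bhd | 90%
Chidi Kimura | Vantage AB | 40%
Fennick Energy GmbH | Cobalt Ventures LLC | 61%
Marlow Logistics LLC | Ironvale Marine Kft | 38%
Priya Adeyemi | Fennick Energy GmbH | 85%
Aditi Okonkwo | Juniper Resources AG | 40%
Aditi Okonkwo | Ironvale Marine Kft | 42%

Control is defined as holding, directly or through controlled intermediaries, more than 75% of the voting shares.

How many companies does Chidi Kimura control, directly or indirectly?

1

Chidi holds 80% of Marlow, so Chidi controls Marlow.
No other company's threshold is met.
Chidi controls 1 company.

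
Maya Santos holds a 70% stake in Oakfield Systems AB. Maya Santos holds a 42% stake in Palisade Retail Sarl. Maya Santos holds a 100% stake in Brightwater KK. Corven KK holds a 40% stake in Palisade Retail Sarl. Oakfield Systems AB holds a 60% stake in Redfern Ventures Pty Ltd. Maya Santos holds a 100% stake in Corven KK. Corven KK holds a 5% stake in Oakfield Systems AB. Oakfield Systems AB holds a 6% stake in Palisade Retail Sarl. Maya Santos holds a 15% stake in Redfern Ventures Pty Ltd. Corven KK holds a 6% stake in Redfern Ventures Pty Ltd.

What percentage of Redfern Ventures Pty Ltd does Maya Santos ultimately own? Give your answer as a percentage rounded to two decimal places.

66.00%

Maya reaches Redfern along 4 paths.
Via Corven: 100% × 6% = 6%.
Direct stake: 15% = 15%.
Via Oakfield: 70% × 60% = 42%.
Via Corven → Oakfield: 100% × 5% × 60% = 3%.
Total: 6% + 15% + 42% + 3% = 66%.
Rounded: 66.00%.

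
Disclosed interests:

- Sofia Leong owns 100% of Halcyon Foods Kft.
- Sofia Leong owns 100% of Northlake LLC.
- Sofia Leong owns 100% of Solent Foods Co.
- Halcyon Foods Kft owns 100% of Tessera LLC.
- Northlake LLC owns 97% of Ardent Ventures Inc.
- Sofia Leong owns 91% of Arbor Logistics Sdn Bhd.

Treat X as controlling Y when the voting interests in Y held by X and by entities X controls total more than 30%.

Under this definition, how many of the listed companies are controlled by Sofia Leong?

6

Sofia holds 100% of Northlake, so Sofia controls Northlake.
Sofia holds 100% of Solent, so Sofia controls Solent.
Sofia holds 100% of Halcyon, so Sofia controls Halcyon.
Northlake holds 97% of Ardent, so Sofia controls Ardent.
Sofia holds 91% of Arbor, so Sofia controls Arbor.
Halcyon holds 100% of Tessera, so Sofia controls Tessera.
Sofia controls 6 companies.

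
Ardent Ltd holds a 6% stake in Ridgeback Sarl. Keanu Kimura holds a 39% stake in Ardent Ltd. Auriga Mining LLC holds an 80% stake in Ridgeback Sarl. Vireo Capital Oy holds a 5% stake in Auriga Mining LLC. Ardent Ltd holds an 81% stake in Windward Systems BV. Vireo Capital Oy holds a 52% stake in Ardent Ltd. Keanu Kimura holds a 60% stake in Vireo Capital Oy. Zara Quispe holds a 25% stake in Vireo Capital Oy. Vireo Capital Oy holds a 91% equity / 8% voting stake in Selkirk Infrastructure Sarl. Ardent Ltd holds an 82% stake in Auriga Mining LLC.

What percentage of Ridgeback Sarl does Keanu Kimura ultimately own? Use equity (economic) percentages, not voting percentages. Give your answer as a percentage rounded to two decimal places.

Keanu reaches Ridgeback along 5 paths.
Via Vireo → Ardent: 60% × 52% × 6% = 1.872%.
Via Ardent: 39% × 6% = 2.34%.
Via Vireo → Ardent → Auriga: 60% × 52% × 82% × 80% = 20.4672%.
Via Ardent → Auriga: 39% × 82% × 80% = 25.584%.
Via Vireo → Auriga: 60% × 5% × 80% = 2.4%.
Total: 1.872% + 2.34% + 20.4672% + 25.584% + 2.4% = 52.6632%.
Rounded: 52.66%.

52.66%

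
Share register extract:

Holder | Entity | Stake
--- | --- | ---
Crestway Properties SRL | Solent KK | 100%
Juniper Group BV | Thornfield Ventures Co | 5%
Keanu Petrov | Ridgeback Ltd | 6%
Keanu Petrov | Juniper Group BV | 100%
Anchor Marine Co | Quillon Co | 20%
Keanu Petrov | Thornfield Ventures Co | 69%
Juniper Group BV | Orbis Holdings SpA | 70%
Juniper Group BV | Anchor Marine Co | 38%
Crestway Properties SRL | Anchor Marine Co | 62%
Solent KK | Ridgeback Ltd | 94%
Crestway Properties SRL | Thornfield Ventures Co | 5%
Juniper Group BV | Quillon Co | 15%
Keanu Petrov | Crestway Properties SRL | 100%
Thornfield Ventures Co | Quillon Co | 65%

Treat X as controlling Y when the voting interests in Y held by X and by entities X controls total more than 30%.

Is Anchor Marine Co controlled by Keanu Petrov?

Yes

Keanu holds 100% of Juniper, so Keanu controls Juniper.
Keanu holds 100% of Crestway, so Keanu controls Crestway.
Juniper and Crestway together hold 38% + 62% = 100% of Anchor, so Keanu controls Anchor.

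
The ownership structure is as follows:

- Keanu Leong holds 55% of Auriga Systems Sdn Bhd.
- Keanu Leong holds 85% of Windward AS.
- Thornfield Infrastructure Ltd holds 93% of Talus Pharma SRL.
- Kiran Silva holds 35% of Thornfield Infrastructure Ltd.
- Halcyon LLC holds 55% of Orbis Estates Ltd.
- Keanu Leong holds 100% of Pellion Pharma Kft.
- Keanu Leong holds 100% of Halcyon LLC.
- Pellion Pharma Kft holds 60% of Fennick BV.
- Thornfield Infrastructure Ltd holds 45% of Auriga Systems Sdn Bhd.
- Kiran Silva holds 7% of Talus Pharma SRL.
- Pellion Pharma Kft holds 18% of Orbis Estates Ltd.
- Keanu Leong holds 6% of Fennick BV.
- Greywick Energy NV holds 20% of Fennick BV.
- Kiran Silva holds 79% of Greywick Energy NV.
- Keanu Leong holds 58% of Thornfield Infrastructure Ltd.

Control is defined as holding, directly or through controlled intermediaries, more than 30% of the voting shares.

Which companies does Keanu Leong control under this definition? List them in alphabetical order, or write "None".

Keanu holds 100% of Halcyon, so Keanu controls Halcyon.
Keanu holds 58% of Thornfield, so Keanu controls Thornfield.
Keanu holds 100% of Pellion, so Keanu controls Pellion.
Thornfield holds 93% of Talus, so Keanu controls Talus.
Pellion and Keanu together hold 60% + 6% = 66% of Fennick, so Keanu controls Fennick.
Keanu and Thornfield together hold 55% + 45% = 100% of Auriga, so Keanu controls Auriga.
Keanu holds 85% of Windward, so Keanu controls Windward.
Pellion and Halcyon together hold 18% + 55% = 73% of Orbis, so Keanu controls Orbis.
No other company's threshold is met.

Auriga Systems Sdn Bhd, Fennick BV, Halcyon LLC, Orbis Estates Ltd, Pellion Pharma Kft, Talus Pharma SRL, Thornfield Infrastructure Ltd, Windward AS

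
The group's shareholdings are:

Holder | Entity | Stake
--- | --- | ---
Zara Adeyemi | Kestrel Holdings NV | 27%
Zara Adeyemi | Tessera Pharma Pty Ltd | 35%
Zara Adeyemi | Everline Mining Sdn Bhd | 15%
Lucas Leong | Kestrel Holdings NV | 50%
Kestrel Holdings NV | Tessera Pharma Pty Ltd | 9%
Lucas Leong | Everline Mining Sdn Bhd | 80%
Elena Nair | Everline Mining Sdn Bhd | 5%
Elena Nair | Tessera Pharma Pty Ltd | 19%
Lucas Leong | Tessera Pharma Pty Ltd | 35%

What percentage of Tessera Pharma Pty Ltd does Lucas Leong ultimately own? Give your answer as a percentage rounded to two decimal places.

39.50%

Lucas reaches Tessera along 2 paths.
Direct stake: 35% = 35%.
Via Kestrel: 50% × 9% = 4.5%.
Total: 35% + 4.5% = 39.5%.
Rounded: 39.50%.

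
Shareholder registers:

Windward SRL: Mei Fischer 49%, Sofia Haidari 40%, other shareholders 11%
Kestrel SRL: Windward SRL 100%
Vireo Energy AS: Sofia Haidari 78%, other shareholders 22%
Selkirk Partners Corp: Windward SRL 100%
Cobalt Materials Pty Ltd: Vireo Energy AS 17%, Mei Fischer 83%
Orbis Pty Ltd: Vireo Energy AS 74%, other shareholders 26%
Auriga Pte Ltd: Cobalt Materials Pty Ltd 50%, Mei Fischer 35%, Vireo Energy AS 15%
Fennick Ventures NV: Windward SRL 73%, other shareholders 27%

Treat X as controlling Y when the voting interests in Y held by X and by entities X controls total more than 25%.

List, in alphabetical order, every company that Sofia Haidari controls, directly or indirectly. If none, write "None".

Sofia holds 40% of Windward, so Sofia controls Windward.
Windward holds 100% of Kestrel, so Sofia controls Kestrel.
Sofia holds 78% of Vireo, so Sofia controls Vireo.
Windward holds 100% of Selkirk, so Sofia controls Selkirk.
Vireo holds 74% of Orbis, so Sofia controls Orbis.
Windward holds 73% of Fennick, so Sofia controls Fennick.
No other company's threshold is met.

Fennick Ventures NV, Kestrel SRL, Orbis Pty Ltd, Selkirk Partners Corp, Vireo Energy AS, Windward SRL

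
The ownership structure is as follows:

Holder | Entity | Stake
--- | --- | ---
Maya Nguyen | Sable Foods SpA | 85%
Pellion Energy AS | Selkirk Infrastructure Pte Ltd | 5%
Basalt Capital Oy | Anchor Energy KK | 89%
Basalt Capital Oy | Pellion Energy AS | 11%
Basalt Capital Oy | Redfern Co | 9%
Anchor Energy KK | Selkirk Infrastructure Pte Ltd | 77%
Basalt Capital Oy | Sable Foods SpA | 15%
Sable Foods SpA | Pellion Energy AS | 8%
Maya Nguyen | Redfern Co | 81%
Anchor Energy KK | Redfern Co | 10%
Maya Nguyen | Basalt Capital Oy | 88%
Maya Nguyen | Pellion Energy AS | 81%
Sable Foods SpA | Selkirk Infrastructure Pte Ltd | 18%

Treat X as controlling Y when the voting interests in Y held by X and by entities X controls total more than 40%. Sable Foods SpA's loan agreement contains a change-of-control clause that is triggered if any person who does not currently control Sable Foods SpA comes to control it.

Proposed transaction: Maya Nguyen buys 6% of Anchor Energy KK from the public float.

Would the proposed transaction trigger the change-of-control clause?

The purchase changes only Maya's holdings, so Maya is the only person who could newly come to control Sable.
Maya holds 88% of Basalt, so Maya controls Basalt.
Maya and Basalt together hold 85% + 15% = 100% of Sable, so Maya controls Sable.
So Maya already controls Sable before the transaction.
After the purchase, Maya holds 6% of Anchor directly.
Maya controlled Sable already, so this is not a new person acquiring control; every other person's position is unchanged or reduced.
No new person acquires control, so the clause is not triggered.

No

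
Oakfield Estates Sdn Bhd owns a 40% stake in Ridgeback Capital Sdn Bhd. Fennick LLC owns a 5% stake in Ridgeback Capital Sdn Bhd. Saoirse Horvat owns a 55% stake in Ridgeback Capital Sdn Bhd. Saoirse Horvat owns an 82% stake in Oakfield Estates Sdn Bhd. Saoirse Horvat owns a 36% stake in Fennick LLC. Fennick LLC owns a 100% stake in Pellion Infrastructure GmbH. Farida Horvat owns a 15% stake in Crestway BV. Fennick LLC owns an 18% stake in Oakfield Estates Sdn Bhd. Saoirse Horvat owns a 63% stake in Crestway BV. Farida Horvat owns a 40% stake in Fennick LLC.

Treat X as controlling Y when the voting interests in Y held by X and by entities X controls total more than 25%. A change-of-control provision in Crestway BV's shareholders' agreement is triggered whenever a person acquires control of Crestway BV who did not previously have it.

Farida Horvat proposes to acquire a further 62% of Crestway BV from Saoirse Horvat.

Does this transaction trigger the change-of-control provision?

The purchase adds only to Farida's holdings (Saoirse's stake shrinks), so Farida is the only person who could newly come to control Crestway.
Farida holds 40% of Fennick, so Farida controls Fennick.
Fennick holds 100% of Pellion, so Farida controls Pellion.
In Crestway, Farida's side holds only 15%, not > 25%.
So before the transaction, Farida does not control Crestway.
After the purchase, Farida's direct stake in Crestway rises to 15% + 62% = 77%, and Saoirse's stake falls to 1%.
Farida holds 77% of Crestway, so Farida controls Crestway.
Farida did not control Crestway before and does after, so the clause is triggered.

Yes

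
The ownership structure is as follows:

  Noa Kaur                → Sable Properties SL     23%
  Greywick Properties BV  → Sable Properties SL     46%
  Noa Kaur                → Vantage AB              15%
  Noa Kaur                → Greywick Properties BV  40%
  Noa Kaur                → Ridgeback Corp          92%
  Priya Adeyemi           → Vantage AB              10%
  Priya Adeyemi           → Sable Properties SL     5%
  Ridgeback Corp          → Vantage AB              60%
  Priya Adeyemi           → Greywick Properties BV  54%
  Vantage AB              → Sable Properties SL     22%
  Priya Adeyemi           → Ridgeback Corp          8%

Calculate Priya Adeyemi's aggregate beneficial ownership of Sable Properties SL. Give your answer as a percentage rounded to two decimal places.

33.10%

Priya reaches Sable along 4 paths.
Direct stake: 5% = 5%.
Via Greywick: 54% × 46% = 24.84%.
Via Vantage: 10% × 22% = 2.2%.
Via Ridgeback → Vantage: 8% × 60% × 22% = 1.056%.
Total: 5% + 24.84% + 2.2% + 1.056% = 33.096%.
Rounded: 33.10%.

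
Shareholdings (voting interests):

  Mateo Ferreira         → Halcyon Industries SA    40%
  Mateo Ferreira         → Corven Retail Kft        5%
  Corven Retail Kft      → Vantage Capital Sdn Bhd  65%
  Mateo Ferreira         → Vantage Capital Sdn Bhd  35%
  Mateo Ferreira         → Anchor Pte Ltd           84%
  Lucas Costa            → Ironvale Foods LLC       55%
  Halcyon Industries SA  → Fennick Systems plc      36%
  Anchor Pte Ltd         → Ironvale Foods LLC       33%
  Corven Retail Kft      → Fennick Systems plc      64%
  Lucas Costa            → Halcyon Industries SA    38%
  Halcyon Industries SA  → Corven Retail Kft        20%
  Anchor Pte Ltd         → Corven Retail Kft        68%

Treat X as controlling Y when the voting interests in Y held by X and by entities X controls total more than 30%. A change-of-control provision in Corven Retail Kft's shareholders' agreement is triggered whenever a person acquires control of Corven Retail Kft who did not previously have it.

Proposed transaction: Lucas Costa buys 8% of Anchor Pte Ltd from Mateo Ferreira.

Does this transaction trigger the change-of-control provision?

The purchase adds only to Lucas's holdings (Mateo's stake shrinks), so Lucas is the only person who could newly come to control Corven.
Lucas holds 38% of Halcyon, so Lucas controls Halcyon.
Halcyon holds 36% of Fennick, so Lucas controls Fennick.
Lucas holds 55% of Ironvale, so Lucas controls Ironvale.
In Corven, Lucas's side holds only 20%, not > 30%.
So before the transaction, Lucas does not control Corven.
After the purchase, Lucas holds 8% of Anchor directly, and Mateo's stake falls to 76%.
Lucas's side now holds 8% of Anchor, not > 30%, so Lucas still does not control Anchor.
After the transaction, Lucas's side holds 20% of Corven, not > 30%, so Lucas still does not control Corven.
No new person acquires control, so the clause is not triggered.

No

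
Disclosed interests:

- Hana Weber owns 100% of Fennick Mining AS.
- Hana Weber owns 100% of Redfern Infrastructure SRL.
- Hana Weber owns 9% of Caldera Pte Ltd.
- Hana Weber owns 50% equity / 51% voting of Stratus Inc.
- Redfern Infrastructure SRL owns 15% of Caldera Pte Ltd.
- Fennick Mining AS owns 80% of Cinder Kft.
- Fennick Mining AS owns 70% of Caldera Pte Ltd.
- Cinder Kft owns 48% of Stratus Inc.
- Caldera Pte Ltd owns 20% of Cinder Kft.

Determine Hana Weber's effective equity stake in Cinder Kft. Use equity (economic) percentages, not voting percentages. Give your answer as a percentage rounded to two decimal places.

98.80%

Hana reaches Cinder along 4 paths.
Via Fennick → Caldera: 100% × 70% × 20% = 14%.
Via Redfern → Caldera: 100% × 15% × 20% = 3%.
Via Caldera: 9% × 20% = 1.8%.
Via Fennick: 100% × 80% = 80%.
Total: 14% + 3% + 1.8% + 80% = 98.8%.
Rounded: 98.80%.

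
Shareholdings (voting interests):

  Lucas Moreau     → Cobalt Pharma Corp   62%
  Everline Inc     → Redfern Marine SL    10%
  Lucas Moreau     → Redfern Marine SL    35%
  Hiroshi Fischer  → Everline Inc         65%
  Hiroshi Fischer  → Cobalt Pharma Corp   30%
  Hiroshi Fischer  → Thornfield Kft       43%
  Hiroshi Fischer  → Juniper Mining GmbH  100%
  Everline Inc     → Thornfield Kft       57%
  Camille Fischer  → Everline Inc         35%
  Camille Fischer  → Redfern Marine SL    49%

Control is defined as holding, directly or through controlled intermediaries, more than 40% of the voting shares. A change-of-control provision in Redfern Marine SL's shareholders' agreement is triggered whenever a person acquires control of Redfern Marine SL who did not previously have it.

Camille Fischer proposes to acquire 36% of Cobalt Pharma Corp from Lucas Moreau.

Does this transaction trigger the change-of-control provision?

No

The purchase adds only to Camille's holdings (Lucas's stake shrinks), so Camille is the only person who could newly come to control Redfern.
Camille holds 49% of Redfern, so Camille controls Redfern.
So Camille already controls Redfern before the transaction.
After the purchase, Camille holds 36% of Cobalt directly, and Lucas's stake falls to 26%.
Camille controlled Redfern already, so this is not a new person acquiring control; every other person's position is unchanged or reduced.
No new person acquires control, so the clause is not triggered.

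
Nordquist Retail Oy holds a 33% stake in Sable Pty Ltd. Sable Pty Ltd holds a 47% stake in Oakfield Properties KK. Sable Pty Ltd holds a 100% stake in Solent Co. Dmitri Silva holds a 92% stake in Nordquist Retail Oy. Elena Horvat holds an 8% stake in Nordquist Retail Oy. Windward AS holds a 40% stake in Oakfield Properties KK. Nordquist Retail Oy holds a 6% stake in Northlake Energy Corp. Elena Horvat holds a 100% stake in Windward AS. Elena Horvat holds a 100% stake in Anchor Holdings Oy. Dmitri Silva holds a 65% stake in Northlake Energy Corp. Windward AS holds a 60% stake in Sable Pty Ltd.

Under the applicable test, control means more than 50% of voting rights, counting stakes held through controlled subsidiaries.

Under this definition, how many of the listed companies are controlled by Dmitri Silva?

Dmitri holds 92% of Nordquist, so Dmitri controls Nordquist.
Dmitri and Nordquist together hold 65% + 6% = 71% of Northlake, so Dmitri controls Northlake.
No other company's threshold is met.
Dmitri controls 2 companies.

2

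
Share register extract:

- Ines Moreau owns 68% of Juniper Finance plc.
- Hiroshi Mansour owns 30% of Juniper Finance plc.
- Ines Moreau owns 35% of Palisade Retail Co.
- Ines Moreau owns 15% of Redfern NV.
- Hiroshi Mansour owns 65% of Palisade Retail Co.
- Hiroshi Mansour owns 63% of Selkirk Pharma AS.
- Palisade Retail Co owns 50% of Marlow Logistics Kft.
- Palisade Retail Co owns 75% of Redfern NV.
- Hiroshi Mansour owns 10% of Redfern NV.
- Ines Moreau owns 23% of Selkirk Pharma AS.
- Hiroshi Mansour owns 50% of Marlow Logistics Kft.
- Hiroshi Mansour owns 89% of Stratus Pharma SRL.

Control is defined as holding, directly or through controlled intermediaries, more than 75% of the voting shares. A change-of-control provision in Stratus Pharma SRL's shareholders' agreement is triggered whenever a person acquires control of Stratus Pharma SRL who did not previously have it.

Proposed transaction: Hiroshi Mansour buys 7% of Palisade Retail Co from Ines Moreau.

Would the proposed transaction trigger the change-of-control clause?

The purchase adds only to Hiroshi's holdings (Ines's stake shrinks), so Hiroshi is the only person who could newly come to control Stratus.
Hiroshi holds 89% of Stratus, so Hiroshi controls Stratus.
So Hiroshi already controls Stratus before the transaction.
After the purchase, Hiroshi's direct stake in Palisade rises to 65% + 7% = 72%, and Ines's stake falls to 28%.
Hiroshi controlled Stratus already, so this is not a new person acquiring control; every other person's position is unchanged or reduced.
No new person acquires control, so the clause is not triggered.

No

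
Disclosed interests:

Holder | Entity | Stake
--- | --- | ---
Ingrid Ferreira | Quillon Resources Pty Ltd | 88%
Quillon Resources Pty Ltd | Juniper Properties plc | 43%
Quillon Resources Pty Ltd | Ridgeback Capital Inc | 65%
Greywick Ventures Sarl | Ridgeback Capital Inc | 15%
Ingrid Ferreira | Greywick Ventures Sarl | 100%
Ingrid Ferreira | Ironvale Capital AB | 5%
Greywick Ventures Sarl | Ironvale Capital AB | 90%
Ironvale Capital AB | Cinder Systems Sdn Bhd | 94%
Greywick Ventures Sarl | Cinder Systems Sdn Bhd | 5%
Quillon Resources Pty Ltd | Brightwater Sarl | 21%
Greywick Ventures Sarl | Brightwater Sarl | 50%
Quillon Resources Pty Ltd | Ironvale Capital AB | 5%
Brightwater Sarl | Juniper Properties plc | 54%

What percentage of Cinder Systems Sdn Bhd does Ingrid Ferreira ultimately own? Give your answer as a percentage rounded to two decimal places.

98.44%

Ingrid reaches Cinder along 4 paths.
Via Greywick → Ironvale: 100% × 90% × 94% = 84.6%.
Via Quillon → Ironvale: 88% × 5% × 94% = 4.136%.
Via Ironvale: 5% × 94% = 4.7%.
Via Greywick: 100% × 5% = 5%.
Total: 84.6% + 4.136% + 4.7% + 5% = 98.436%.
Rounded: 98.44%.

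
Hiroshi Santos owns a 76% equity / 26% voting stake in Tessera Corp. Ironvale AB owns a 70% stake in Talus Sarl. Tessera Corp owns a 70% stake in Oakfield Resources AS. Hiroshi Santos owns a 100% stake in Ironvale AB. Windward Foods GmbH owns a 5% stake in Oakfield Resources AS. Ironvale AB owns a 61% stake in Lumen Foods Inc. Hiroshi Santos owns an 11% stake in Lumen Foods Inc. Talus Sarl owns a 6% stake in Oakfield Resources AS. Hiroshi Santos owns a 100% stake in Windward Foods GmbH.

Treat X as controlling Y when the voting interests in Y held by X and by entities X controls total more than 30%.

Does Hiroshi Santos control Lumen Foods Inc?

Yes

Hiroshi holds 100% of Ironvale, so Hiroshi controls Ironvale.
Ironvale and Hiroshi together hold 61% + 11% = 72% of Lumen, so Hiroshi controls Lumen.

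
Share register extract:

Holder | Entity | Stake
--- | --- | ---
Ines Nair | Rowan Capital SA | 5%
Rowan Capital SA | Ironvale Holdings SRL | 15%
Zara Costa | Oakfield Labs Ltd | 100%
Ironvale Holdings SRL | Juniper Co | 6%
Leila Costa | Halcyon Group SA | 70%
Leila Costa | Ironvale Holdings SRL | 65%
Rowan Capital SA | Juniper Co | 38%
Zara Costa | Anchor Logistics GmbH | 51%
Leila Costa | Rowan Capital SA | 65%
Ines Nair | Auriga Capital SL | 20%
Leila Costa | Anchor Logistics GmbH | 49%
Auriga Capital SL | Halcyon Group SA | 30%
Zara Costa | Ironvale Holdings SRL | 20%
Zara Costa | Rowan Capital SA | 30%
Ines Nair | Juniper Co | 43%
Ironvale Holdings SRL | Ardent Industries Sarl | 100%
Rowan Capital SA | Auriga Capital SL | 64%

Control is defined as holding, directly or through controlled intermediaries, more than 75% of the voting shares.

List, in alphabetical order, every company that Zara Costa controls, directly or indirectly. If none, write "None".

Zara holds 100% of Oakfield, so Zara controls Oakfield.
No other company's threshold is met.

Oakfield Labs Ltd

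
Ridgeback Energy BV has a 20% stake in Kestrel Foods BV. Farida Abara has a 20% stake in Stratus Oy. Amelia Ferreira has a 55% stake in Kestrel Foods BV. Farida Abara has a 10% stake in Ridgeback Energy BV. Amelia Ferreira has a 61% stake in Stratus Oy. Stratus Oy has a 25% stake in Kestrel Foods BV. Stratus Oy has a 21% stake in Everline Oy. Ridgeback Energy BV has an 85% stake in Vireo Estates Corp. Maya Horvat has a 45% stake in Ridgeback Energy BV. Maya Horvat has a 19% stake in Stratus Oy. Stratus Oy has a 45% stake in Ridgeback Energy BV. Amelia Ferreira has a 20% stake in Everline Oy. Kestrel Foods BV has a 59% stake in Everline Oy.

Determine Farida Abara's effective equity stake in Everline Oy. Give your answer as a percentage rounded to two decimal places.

Farida reaches Everline along 4 paths.
Via Ridgeback → Kestrel: 10% × 20% × 59% = 1.18%.
Via Stratus → Ridgeback → Kestrel: 20% × 45% × 20% × 59% = 1.062%.
Via Stratus → Kestrel: 20% × 25% × 59% = 2.95%.
Via Stratus: 20% × 21% = 4.2%.
Total: 1.18% + 1.062% + 2.95% + 4.2% = 9.392%.
Rounded: 9.39%.

9.39%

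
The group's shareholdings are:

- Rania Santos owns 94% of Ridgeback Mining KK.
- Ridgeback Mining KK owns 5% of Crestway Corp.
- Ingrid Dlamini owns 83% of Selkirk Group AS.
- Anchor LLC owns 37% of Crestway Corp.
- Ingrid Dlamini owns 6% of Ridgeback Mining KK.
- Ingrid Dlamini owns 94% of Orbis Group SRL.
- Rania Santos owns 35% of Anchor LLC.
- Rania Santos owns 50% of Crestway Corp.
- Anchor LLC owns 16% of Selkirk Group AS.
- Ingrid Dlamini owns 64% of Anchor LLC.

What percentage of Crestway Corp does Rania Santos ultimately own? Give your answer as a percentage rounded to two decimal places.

67.65%

Rania reaches Crestway along 3 paths.
Via Ridgeback: 94% × 5% = 4.7%.
Via Anchor: 35% × 37% = 12.95%.
Direct stake: 50% = 50%.
Total: 4.7% + 12.95% + 50% = 67.65%.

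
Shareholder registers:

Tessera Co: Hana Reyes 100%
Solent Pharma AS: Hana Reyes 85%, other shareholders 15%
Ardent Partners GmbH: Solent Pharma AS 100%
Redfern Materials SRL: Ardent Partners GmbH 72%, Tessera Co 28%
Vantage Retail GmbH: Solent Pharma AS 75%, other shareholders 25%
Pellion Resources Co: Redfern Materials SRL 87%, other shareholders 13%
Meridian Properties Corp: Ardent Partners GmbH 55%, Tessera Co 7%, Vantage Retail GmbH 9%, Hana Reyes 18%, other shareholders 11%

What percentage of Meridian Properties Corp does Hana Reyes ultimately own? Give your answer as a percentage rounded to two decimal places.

77.49%

Hana reaches Meridian along 4 paths.
Via Solent → Ardent: 85% × 100% × 55% = 46.75%.
Via Tessera: 100% × 7% = 7%.
Via Solent → Vantage: 85% × 75% × 9% = 5.7375%.
Direct stake: 18% = 18%.
Total: 46.75% + 7% + 5.7375% + 18% = 77.4875%.
Rounded: 77.49%.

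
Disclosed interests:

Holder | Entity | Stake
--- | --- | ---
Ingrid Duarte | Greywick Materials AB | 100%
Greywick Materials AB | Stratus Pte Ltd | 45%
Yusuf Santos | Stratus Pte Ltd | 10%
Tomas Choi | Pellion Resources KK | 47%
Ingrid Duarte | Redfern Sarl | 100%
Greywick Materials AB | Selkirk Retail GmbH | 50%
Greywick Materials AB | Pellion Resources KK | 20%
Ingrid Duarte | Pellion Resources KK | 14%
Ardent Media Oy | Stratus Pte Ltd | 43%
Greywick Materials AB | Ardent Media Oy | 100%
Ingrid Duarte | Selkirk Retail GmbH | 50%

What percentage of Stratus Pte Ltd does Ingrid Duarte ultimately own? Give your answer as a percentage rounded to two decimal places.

88.00%

Ingrid reaches Stratus along 2 paths.
Via Greywick: 100% × 45% = 45%.
Via Greywick → Ardent: 100% × 100% × 43% = 43%.
Total: 45% + 43% = 88%.
Rounded: 88.00%.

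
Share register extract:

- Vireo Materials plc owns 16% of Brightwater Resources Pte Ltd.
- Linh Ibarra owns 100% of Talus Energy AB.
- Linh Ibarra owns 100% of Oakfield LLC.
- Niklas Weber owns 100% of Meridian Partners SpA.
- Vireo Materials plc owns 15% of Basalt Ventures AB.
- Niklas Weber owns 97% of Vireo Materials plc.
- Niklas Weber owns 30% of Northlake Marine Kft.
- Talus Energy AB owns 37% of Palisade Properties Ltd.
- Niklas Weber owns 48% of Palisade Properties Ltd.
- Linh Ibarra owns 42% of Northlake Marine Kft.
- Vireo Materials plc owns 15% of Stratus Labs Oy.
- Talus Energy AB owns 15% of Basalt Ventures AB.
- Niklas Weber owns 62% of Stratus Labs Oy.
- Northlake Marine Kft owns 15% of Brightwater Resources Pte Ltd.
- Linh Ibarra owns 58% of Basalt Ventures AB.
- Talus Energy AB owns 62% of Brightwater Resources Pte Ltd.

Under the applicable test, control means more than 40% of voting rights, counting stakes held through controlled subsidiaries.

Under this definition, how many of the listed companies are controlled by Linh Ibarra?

Linh holds 42% of Northlake, so Linh controls Northlake.
Linh holds 100% of Oakfield, so Linh controls Oakfield.
Linh holds 100% of Talus, so Linh controls Talus.
Talus and Linh together hold 15% + 58% = 73% of Basalt, so Linh controls Basalt.
Northlake and Talus together hold 15% + 62% = 77% of Brightwater, so Linh controls Brightwater.
No other company's threshold is met.
Linh controls 5 companies.

5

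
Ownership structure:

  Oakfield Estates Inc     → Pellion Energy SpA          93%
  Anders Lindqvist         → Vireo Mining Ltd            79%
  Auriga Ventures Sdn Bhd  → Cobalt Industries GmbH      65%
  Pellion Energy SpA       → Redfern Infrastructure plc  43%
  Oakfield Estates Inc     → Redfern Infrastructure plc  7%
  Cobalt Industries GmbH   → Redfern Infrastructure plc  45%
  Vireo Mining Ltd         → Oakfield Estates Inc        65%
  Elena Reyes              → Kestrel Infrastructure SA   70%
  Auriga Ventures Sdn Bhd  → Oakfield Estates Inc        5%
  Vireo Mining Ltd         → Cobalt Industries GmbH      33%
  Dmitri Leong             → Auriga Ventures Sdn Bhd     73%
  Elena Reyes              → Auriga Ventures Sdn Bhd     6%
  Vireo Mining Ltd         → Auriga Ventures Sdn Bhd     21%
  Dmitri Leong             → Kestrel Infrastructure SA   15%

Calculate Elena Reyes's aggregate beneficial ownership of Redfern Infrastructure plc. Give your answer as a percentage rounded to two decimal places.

1.90%

Elena reaches Redfern along 3 paths.
Via Auriga → Cobalt: 6% × 65% × 45% = 1.755%.
Via Auriga → Oakfield → Pellion: 6% × 5% × 93% × 43% = 0.11997%.
Via Auriga → Oakfield: 6% × 5% × 7% = 0.021%.
Total: 1.755% + 0.11997% + 0.021% = 1.89597%.
Rounded: 1.90%.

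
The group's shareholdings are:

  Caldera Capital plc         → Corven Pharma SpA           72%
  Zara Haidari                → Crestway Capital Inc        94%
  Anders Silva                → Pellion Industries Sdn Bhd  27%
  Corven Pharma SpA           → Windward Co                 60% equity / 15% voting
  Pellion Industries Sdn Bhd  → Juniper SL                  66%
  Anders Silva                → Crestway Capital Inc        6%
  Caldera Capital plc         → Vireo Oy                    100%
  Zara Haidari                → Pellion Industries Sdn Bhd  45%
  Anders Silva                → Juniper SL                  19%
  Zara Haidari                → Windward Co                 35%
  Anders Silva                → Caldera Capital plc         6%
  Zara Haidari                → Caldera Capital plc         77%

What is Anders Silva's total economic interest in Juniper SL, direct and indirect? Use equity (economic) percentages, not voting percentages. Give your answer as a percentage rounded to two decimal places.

Anders reaches Juniper along 2 paths.
Via Pellion: 27% × 66% = 17.82%.
Direct stake: 19% = 19%.
Total: 17.82% + 19% = 36.82%.

36.82%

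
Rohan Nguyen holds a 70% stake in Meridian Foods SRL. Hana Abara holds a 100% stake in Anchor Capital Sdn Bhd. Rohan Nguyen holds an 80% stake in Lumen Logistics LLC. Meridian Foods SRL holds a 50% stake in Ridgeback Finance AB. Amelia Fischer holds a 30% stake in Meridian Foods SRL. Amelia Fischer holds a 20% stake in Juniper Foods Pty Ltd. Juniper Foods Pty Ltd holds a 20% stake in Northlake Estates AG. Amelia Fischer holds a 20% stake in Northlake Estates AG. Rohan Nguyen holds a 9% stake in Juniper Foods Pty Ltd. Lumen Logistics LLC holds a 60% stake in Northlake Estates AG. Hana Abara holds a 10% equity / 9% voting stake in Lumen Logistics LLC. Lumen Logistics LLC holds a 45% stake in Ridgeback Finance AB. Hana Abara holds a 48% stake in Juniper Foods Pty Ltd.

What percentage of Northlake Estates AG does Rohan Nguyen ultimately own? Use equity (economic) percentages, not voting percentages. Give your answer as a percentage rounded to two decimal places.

Rohan reaches Northlake along 2 paths.
Via Lumen: 80% × 60% = 48%.
Via Juniper: 9% × 20% = 1.8%.
Total: 48% + 1.8% = 49.8%.
Rounded: 49.80%.

49.80%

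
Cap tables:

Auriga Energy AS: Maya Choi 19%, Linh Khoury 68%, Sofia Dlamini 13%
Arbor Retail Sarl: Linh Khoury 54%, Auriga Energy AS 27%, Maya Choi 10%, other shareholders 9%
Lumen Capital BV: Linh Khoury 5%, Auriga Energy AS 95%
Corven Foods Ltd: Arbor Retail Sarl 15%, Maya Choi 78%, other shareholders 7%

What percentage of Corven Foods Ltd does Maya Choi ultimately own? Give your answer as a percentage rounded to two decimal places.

Maya reaches Corven along 3 paths.
Via Auriga → Arbor: 19% × 27% × 15% = 0.7695%.
Via Arbor: 10% × 15% = 1.5%.
Direct stake: 78% = 78%.
Total: 0.7695% + 1.5% + 78% = 80.2695%.
Rounded: 80.27%.

80.27%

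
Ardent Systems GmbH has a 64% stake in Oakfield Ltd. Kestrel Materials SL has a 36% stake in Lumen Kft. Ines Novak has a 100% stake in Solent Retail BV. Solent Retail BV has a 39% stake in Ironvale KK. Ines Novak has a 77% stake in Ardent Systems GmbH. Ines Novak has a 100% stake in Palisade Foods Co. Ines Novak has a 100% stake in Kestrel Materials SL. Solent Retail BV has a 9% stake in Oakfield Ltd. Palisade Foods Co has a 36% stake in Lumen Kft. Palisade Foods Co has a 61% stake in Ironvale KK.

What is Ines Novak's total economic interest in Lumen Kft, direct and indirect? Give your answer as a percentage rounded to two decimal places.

Ines reaches Lumen along 2 paths.
Via Palisade: 100% × 36% = 36%.
Via Kestrel: 100% × 36% = 36%.
Total: 36% + 36% = 72%.
Rounded: 72.00%.

72.00%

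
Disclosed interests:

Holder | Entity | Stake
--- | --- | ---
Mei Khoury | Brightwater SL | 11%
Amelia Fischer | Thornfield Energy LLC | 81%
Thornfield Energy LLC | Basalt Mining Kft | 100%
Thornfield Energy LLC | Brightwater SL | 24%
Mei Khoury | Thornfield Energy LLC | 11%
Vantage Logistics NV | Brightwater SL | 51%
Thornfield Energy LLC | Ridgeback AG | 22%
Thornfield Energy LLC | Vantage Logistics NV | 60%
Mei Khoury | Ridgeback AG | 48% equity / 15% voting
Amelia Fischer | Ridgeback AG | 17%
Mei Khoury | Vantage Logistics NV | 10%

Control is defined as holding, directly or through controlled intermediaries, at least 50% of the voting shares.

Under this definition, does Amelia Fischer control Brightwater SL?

Yes

Amelia holds 81% of Thornfield, so Amelia controls Thornfield.
Thornfield holds 60% of Vantage, so Amelia controls Vantage.
Vantage and Thornfield together hold 51% + 24% = 75% of Brightwater, so Amelia controls Brightwater.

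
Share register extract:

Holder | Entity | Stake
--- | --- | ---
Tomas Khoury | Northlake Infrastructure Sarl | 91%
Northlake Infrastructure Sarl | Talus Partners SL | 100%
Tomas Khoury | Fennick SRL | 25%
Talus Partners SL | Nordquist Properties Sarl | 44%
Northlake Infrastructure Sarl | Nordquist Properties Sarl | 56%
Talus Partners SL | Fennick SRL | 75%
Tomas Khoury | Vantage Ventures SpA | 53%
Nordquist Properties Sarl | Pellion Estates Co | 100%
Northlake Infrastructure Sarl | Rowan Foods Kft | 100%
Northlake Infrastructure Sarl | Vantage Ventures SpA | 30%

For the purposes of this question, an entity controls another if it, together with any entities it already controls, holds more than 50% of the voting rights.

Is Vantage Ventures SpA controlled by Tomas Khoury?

Yes

Tomas holds 91% of Northlake, so Tomas controls Northlake.
Tomas and Northlake together hold 53% + 30% = 83% of Vantage, so Tomas controls Vantage.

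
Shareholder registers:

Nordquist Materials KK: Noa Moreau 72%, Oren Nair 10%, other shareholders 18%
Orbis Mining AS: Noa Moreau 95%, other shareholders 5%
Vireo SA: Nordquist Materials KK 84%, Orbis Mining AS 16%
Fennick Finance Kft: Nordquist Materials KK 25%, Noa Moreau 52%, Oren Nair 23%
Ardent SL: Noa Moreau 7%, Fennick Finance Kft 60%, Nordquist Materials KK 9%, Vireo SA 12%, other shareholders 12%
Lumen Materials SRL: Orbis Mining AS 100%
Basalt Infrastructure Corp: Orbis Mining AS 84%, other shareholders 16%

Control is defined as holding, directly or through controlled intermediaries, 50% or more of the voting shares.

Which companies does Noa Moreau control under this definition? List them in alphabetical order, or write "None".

Noa holds 72% of Nordquist, so Noa controls Nordquist.
Noa holds 95% of Orbis, so Noa controls Orbis.
Nordquist and Orbis together hold 84% + 16% = 100% of Vireo, so Noa controls Vireo.
Nordquist and Noa together hold 25% + 52% = 77% of Fennick, so Noa controls Fennick.
Noa and Fennick and Nordquist and Vireo together hold 7% + 60% + 9% + 12% = 88% of Ardent, so Noa controls Ardent.
Orbis holds 100% of Lumen, so Noa controls Lumen.
Orbis holds 84% of Basalt, so Noa controls Basalt.

Ardent SL, Basalt Infrastructure Corp, Fennick Finance Kft, Lumen Materials SRL, Nordquist Materials KK, Orbis Mining AS, Vireo SA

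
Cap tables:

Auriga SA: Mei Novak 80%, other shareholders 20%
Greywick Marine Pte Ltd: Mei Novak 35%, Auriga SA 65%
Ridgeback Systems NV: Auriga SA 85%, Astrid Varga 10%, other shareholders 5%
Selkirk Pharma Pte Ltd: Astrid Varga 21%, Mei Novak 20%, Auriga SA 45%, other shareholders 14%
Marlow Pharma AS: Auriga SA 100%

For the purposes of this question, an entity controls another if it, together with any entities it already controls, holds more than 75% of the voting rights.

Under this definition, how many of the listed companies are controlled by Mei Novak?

4

Mei holds 80% of Auriga, so Mei controls Auriga.
Mei and Auriga together hold 35% + 65% = 100% of Greywick, so Mei controls Greywick.
Auriga holds 85% of Ridgeback, so Mei controls Ridgeback.
Auriga holds 100% of Marlow, so Mei controls Marlow.
No other company's threshold is met.
Mei controls 4 companies.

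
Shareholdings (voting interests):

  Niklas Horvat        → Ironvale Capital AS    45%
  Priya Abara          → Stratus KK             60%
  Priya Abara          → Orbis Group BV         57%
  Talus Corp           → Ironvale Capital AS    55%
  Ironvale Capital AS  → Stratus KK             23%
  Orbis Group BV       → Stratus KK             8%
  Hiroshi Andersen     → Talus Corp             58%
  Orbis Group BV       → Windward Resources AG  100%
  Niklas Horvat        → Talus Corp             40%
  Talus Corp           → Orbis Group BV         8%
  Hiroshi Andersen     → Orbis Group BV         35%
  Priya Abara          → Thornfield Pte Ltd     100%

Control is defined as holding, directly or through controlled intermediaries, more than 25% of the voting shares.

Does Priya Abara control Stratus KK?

Yes

Priya holds 57% of Orbis, so Priya controls Orbis.
Priya and Orbis together hold 60% + 8% = 68% of Stratus, so Priya controls Stratus.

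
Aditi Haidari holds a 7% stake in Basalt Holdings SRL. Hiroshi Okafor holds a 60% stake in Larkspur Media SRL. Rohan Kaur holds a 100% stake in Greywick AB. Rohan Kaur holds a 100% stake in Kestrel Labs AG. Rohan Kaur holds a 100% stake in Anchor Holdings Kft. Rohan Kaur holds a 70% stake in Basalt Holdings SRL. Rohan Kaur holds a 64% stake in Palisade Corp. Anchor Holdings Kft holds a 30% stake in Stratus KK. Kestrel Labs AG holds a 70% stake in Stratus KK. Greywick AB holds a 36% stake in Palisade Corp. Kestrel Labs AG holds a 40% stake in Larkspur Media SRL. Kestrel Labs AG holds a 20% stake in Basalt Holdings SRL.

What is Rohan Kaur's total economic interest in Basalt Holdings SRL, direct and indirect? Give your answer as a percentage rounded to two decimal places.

90.00%

Rohan reaches Basalt along 2 paths.
Direct stake: 70% = 70%.
Via Kestrel: 100% × 20% = 20%.
Total: 70% + 20% = 90%.
Rounded: 90.00%.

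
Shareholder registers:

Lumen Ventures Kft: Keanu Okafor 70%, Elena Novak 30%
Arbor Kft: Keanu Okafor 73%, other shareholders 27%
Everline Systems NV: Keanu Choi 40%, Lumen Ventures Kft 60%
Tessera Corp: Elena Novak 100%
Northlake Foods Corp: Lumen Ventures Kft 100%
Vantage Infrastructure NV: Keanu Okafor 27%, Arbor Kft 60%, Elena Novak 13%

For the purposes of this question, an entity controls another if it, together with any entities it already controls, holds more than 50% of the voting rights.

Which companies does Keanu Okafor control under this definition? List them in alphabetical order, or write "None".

Keanu Okafor holds 70% of Lumen, so Keanu Okafor controls Lumen.
Keanu Okafor holds 73% of Arbor, so Keanu Okafor controls Arbor.
Lumen holds 60% of Everline, so Keanu Okafor controls Everline.
Lumen holds 100% of Northlake, so Keanu Okafor controls Northlake.
Keanu Okafor and Arbor together hold 27% + 60% = 87% of Vantage, so Keanu Okafor controls Vantage.
No other company's threshold is met.

Arbor Kft, Everline Systems NV, Lumen Ventures Kft, Northlake Foods Corp, Vantage Infrastructure NV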